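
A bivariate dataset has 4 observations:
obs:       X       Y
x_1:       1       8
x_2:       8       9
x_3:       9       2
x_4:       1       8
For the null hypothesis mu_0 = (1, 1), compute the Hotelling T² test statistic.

Step 1 — sample mean vector:
  mean(X) = (1 + 8 + 9 + 1) / 4 = 19/4 = 4.75
  mean(Y) = (8 + 9 + 2 + 8) / 4 = 27/4 = 6.75
  x̄ = (4.75, 6.75),  deviation x̄ - mu_0 = (4.75, 6.75) - (1, 1) = (3.75, 5.75).

Step 2 — sample covariance matrix, S[i,j] = (1/(n-1)) · Σ_k (x_{k,i} - mean_i) · (x_{k,j} - mean_j), divisor n-1 = 3:
  S[X,X] = ((-3.75)·(-3.75) + (3.25)·(3.25) + (4.25)·(4.25) + (-3.75)·(-3.75)) / 3 = 56.75/3 = 18.9167
  S[X,Y] = ((-3.75)·(1.25) + (3.25)·(2.25) + (4.25)·(-4.75) + (-3.75)·(1.25)) / 3 = -22.25/3 = -7.4167
  S[Y,Y] = ((1.25)·(1.25) + (2.25)·(2.25) + (-4.75)·(-4.75) + (1.25)·(1.25)) / 3 = 30.75/3 = 10.25
  S = [[18.9167, -7.4167],
 [-7.4167, 10.25]].

Step 3 — invert S. det(S) = 18.9167·10.25 - (-7.4167)² = 138.8889.
  S^{-1} = (1/det) · [[d, -b], [-b, a]] = [[0.0738, 0.0534],
 [0.0534, 0.1362]].

Step 4 — quadratic form (x̄ - mu_0)^T · S^{-1} · (x̄ - mu_0):
  S^{-1} · (x̄ - mu_0) = (0.5838, 0.9834),
  (x̄ - mu_0)^T · [...] = (3.75)·(0.5838) + (5.75)·(0.9834) = 7.8438.

Step 5 — scale by n: T² = 4 · 7.8438 = 31.3752.

T² ≈ 31.3752


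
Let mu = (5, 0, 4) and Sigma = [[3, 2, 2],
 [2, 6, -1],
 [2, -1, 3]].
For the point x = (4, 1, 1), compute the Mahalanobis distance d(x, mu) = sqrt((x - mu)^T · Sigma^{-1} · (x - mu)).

Step 1 — centre the observation: (x - mu) = (-1, 1, -3).

Step 2 — invert Sigma (cofactor / det for 3×3, or solve directly):
  Sigma^{-1} = [[2.4286, -1.1429, -2],
 [-1.1429, 0.7143, 1],
 [-2, 1, 2]].

Step 3 — form the quadratic (x - mu)^T · Sigma^{-1} · (x - mu):
  Sigma^{-1} · (x - mu) = (2.4286, -1.1429, -3).
  (x - mu)^T · [Sigma^{-1} · (x - mu)] = (-1)·(2.4286) + (1)·(-1.1429) + (-3)·(-3) = 5.4286.

Step 4 — take square root: d = √(5.4286) ≈ 2.3299.

d(x, mu) = √(5.4286) ≈ 2.3299


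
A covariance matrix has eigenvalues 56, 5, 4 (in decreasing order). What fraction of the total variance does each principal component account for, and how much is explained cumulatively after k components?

Step 1 — total variance = trace(Sigma) = Σ λ_i = 56 + 5 + 4 = 65.

Step 2 — fraction explained by component i = λ_i / Σ λ:
  PC1: 56/65 = 0.8615
  PC2: 5/65 = 0.0769
  PC3: 4/65 = 0.0615

Step 3 — cumulative fraction after k components = (λ_1 + ... + λ_k) / Σ λ:
  k = 1: 56/65 = 0.8615
  k = 2: (56 + 5)/65 = 61/65 = 0.9385
  k = 3: (56 + 5 + 4)/65 = 65/65 = 1

Summary (fraction, with percent):

explained: PC1 0.8615 (86.15%), PC2 0.0769 (7.69%), PC3 0.0615 (6.15%);  cumulative: 0.8615, 0.9385, 1


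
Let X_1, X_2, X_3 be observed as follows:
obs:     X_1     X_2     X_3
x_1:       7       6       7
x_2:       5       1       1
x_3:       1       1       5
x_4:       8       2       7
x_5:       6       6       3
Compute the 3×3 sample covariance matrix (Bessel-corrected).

Step 1 — column means:
  mean(X_1) = (7 + 5 + 1 + 8 + 6) / 5 = 27/5 = 5.4
  mean(X_2) = (6 + 1 + 1 + 2 + 6) / 5 = 16/5 = 3.2
  mean(X_3) = (7 + 1 + 5 + 7 + 3) / 5 = 23/5 = 4.6

Step 2 — sample covariance S[i,j] = (1/(n-1)) · Σ_k (x_{k,i} - mean_i) · (x_{k,j} - mean_j), with n-1 = 4.
  S[X_1,X_1] = ((1.6)·(1.6) + (-0.4)·(-0.4) + (-4.4)·(-4.4) + (2.6)·(2.6) + (0.6)·(0.6)) / 4 = 29.2/4 = 7.3
  S[X_1,X_2] = ((1.6)·(2.8) + (-0.4)·(-2.2) + (-4.4)·(-2.2) + (2.6)·(-1.2) + (0.6)·(2.8)) / 4 = 13.6/4 = 3.4
  S[X_1,X_3] = ((1.6)·(2.4) + (-0.4)·(-3.6) + (-4.4)·(0.4) + (2.6)·(2.4) + (0.6)·(-1.6)) / 4 = 8.8/4 = 2.2
  S[X_2,X_2] = ((2.8)·(2.8) + (-2.2)·(-2.2) + (-2.2)·(-2.2) + (-1.2)·(-1.2) + (2.8)·(2.8)) / 4 = 26.8/4 = 6.7
  S[X_2,X_3] = ((2.8)·(2.4) + (-2.2)·(-3.6) + (-2.2)·(0.4) + (-1.2)·(2.4) + (2.8)·(-1.6)) / 4 = 6.4/4 = 1.6
  S[X_3,X_3] = ((2.4)·(2.4) + (-3.6)·(-3.6) + (0.4)·(0.4) + (2.4)·(2.4) + (-1.6)·(-1.6)) / 4 = 27.2/4 = 6.8

S is symmetric (S[j,i] = S[i,j]). Assembling:

S = [[7.3, 3.4, 2.2],
 [3.4, 6.7, 1.6],
 [2.2, 1.6, 6.8]]


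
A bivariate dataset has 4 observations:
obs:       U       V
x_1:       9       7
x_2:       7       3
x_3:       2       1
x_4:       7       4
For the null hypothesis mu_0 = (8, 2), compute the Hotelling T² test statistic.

Step 1 — sample mean vector:
  mean(U) = (9 + 7 + 2 + 7) / 4 = 25/4 = 6.25
  mean(V) = (7 + 3 + 1 + 4) / 4 = 15/4 = 3.75
  x̄ = (6.25, 3.75),  deviation x̄ - mu_0 = (6.25, 3.75) - (8, 2) = (-1.75, 1.75).

Step 2 — sample covariance matrix, S[i,j] = (1/(n-1)) · Σ_k (x_{k,i} - mean_i) · (x_{k,j} - mean_j), divisor n-1 = 3:
  S[U,U] = ((2.75)·(2.75) + (0.75)·(0.75) + (-4.25)·(-4.25) + (0.75)·(0.75)) / 3 = 26.75/3 = 8.9167
  S[U,V] = ((2.75)·(3.25) + (0.75)·(-0.75) + (-4.25)·(-2.75) + (0.75)·(0.25)) / 3 = 20.25/3 = 6.75
  S[V,V] = ((3.25)·(3.25) + (-0.75)·(-0.75) + (-2.75)·(-2.75) + (0.25)·(0.25)) / 3 = 18.75/3 = 6.25
  S = [[8.9167, 6.75],
 [6.75, 6.25]].

Step 3 — invert S. det(S) = 8.9167·6.25 - (6.75)² = 10.1667.
  S^{-1} = (1/det) · [[d, -b], [-b, a]] = [[0.6148, -0.6639],
 [-0.6639, 0.877]].

Step 4 — quadratic form (x̄ - mu_0)^T · S^{-1} · (x̄ - mu_0):
  S^{-1} · (x̄ - mu_0) = (-2.2377, 2.6967),
  (x̄ - mu_0)^T · [...] = (-1.75)·(-2.2377) + (1.75)·(2.6967) = 8.6352.

Step 5 — scale by n: T² = 4 · 8.6352 = 34.541.

T² ≈ 34.541


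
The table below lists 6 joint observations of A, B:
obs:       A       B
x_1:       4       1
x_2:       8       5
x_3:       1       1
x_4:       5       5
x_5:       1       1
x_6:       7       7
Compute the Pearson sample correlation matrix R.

Step 1 — column means:
  mean(A) = (4 + 8 + 1 + 5 + 1 + 7) / 6 = 26/6 = 4.3333
  mean(B) = (1 + 5 + 1 + 5 + 1 + 7) / 6 = 20/6 = 3.3333

Step 2 — sample variances and covariances s[i,j] = (1/(n-1)) · Σ_k (x_{k,i} - mean_i) · (x_{k,j} - mean_j), with n-1 = 5:
  s[A,A] = ((-0.3333)·(-0.3333) + (3.6667)·(3.6667) + (-3.3333)·(-3.3333) + (0.6667)·(0.6667) + (-3.3333)·(-3.3333) + (2.6667)·(2.6667)) / 5 = 43.3333/5 = 8.6667
  s[A,B] = ((-0.3333)·(-2.3333) + (3.6667)·(1.6667) + (-3.3333)·(-2.3333) + (0.6667)·(1.6667) + (-3.3333)·(-2.3333) + (2.6667)·(3.6667)) / 5 = 33.3333/5 = 6.6667
  s[B,B] = ((-2.3333)·(-2.3333) + (1.6667)·(1.6667) + (-2.3333)·(-2.3333) + (1.6667)·(1.6667) + (-2.3333)·(-2.3333) + (3.6667)·(3.6667)) / 5 = 35.3333/5 = 7.0667
  Sample standard deviations s_i = √(s[i,i]):
  s(A) = √(8.6667) = 2.9439
  s(B) = √(7.0667) = 2.6583

Step 3 — r_{ij} = s_{ij} / (s_i · s_j):
  r[A,A] = 1 (diagonal).
  r[A,B] = 6.6667 / (2.9439 · 2.6583) = 6.6667 / 7.8259 = 0.8519
  r[B,B] = 1 (diagonal).

R is symmetric with unit diagonal. Assembling:

R = [[1, 0.8519],
 [0.8519, 1]]


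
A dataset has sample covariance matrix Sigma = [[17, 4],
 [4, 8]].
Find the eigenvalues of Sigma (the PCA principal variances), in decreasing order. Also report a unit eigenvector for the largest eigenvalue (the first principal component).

Step 1 — characteristic polynomial of 2×2 Sigma:
  det(Sigma - λI) = λ² - trace · λ + det = 0.
  trace = 17 + 8 = 25, det = 17·8 - (4)² = 120.
Step 2 — discriminant:
  Δ = trace² - 4·det = 625 - 480 = 145.
Step 3 — eigenvalues:
  λ = (trace ± √Δ)/2 = (25 ± 12.0416)/2,
  λ_1 = 18.5208,  λ_2 = 6.4792.

Step 4 — unit eigenvector for λ_1: solve (Sigma - λ_1 I)v = 0. First row:
  (17 - 18.5208)·v_x + (4)·v_y = 0, i.e. (-1.5208)·v_x + (4)·v_y = 0,
  so v ∝ (b, λ_1 - a) = (4, 1.5208) = u.
  ||u|| = √((4)² + (1.5208)²) = √(18.3128) ≈ 4.2793,
  v_1 = u/||u|| ≈ (0.9347, 0.3554) (||v_1|| = 1).

λ_1 = 18.5208,  λ_2 = 6.4792;  v_1 ≈ (0.9347, 0.3554)


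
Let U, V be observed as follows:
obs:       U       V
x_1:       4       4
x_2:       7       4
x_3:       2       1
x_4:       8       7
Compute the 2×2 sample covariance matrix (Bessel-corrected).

Step 1 — column means:
  mean(U) = (4 + 7 + 2 + 8) / 4 = 21/4 = 5.25
  mean(V) = (4 + 4 + 1 + 7) / 4 = 16/4 = 4

Step 2 — sample covariance S[i,j] = (1/(n-1)) · Σ_k (x_{k,i} - mean_i) · (x_{k,j} - mean_j), with n-1 = 3.
  S[U,U] = ((-1.25)·(-1.25) + (1.75)·(1.75) + (-3.25)·(-3.25) + (2.75)·(2.75)) / 3 = 22.75/3 = 7.5833
  S[U,V] = ((-1.25)·(0) + (1.75)·(0) + (-3.25)·(-3) + (2.75)·(3)) / 3 = 18/3 = 6
  S[V,V] = ((0)·(0) + (0)·(0) + (-3)·(-3) + (3)·(3)) / 3 = 18/3 = 6

S is symmetric (S[j,i] = S[i,j]). Assembling:

S = [[7.5833, 6],
 [6, 6]]


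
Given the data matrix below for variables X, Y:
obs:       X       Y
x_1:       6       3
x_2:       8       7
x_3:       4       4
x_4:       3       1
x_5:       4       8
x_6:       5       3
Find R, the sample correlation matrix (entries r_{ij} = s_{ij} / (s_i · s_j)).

Step 1 — column means:
  mean(X) = (6 + 8 + 4 + 3 + 4 + 5) / 6 = 30/6 = 5
  mean(Y) = (3 + 7 + 4 + 1 + 8 + 3) / 6 = 26/6 = 4.3333

Step 2 — sample variances and covariances s[i,j] = (1/(n-1)) · Σ_k (x_{k,i} - mean_i) · (x_{k,j} - mean_j), with n-1 = 5:
  s[X,X] = ((1)·(1) + (3)·(3) + (-1)·(-1) + (-2)·(-2) + (-1)·(-1) + (0)·(0)) / 5 = 16/5 = 3.2
  s[X,Y] = ((1)·(-1.3333) + (3)·(2.6667) + (-1)·(-0.3333) + (-2)·(-3.3333) + (-1)·(3.6667) + (0)·(-1.3333)) / 5 = 10/5 = 2
  s[Y,Y] = ((-1.3333)·(-1.3333) + (2.6667)·(2.6667) + (-0.3333)·(-0.3333) + (-3.3333)·(-3.3333) + (3.6667)·(3.6667) + (-1.3333)·(-1.3333)) / 5 = 35.3333/5 = 7.0667
  Sample standard deviations s_i = √(s[i,i]):
  s(X) = √(3.2) = 1.7889
  s(Y) = √(7.0667) = 2.6583

Step 3 — r_{ij} = s_{ij} / (s_i · s_j):
  r[X,X] = 1 (diagonal).
  r[X,Y] = 2 / (1.7889 · 2.6583) = 2 / 4.7553 = 0.4206
  r[Y,Y] = 1 (diagonal).

R is symmetric with unit diagonal. Assembling:

R = [[1, 0.4206],
 [0.4206, 1]]


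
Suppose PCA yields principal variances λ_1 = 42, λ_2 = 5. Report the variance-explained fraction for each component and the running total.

Step 1 — total variance = trace(Sigma) = Σ λ_i = 42 + 5 = 47.

Step 2 — fraction explained by component i = λ_i / Σ λ:
  PC1: 42/47 = 0.8936
  PC2: 5/47 = 0.1064

Step 3 — cumulative fraction after k components = (λ_1 + ... + λ_k) / Σ λ:
  k = 1: 42/47 = 0.8936
  k = 2: (42 + 5)/47 = 47/47 = 1

Summary (fraction, with percent):

explained: PC1 0.8936 (89.36%), PC2 0.1064 (10.64%);  cumulative: 0.8936, 1


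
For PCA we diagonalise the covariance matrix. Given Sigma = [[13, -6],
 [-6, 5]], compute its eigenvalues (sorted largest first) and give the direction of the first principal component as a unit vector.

Step 1 — characteristic polynomial of 2×2 Sigma:
  det(Sigma - λI) = λ² - trace · λ + det = 0.
  trace = 13 + 5 = 18, det = 13·5 - (-6)² = 29.
Step 2 — discriminant:
  Δ = trace² - 4·det = 324 - 116 = 208.
Step 3 — eigenvalues:
  λ = (trace ± √Δ)/2 = (18 ± 14.4222)/2,
  λ_1 = 16.2111,  λ_2 = 1.7889.

Step 4 — unit eigenvector for λ_1: solve (Sigma - λ_1 I)v = 0. First row:
  (13 - 16.2111)·v_x + (-6)·v_y = 0, i.e. (-3.2111)·v_x + (-6)·v_y = 0,
  so v ∝ (b, λ_1 - a) = (-6, 3.2111); multiply by -1 so the first entry is positive: u = (6, -3.2111).
  ||u|| = √((6)² + (-3.2111)²) = √(46.3112) ≈ 6.8052,
  v_1 = u/||u|| ≈ (0.8817, -0.4719) (||v_1|| = 1).

λ_1 = 16.2111,  λ_2 = 1.7889;  v_1 ≈ (0.8817, -0.4719)


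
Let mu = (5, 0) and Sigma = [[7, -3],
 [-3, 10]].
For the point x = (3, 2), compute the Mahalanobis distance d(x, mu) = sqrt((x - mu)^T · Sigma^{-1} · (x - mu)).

Step 1 — centre the observation: (x - mu) = (-2, 2).

Step 2 — invert Sigma. det(Sigma) = 7·10 - (-3)² = 61.
  Sigma^{-1} = (1/det) · [[d, -b], [-b, a]] = [[0.1639, 0.0492],
 [0.0492, 0.1148]].

Step 3 — form the quadratic (x - mu)^T · Sigma^{-1} · (x - mu):
  Sigma^{-1} · (x - mu) = (-0.2295, 0.1311).
  (x - mu)^T · [Sigma^{-1} · (x - mu)] = (-2)·(-0.2295) + (2)·(0.1311) = 0.7213.

Step 4 — take square root: d = √(0.7213) ≈ 0.8493.

d(x, mu) = √(0.7213) ≈ 0.8493


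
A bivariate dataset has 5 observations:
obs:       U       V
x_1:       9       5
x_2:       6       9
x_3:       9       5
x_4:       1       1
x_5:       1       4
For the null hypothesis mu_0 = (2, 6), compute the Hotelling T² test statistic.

Step 1 — sample mean vector:
  mean(U) = (9 + 6 + 9 + 1 + 1) / 5 = 26/5 = 5.2
  mean(V) = (5 + 9 + 5 + 1 + 4) / 5 = 24/5 = 4.8
  x̄ = (5.2, 4.8),  deviation x̄ - mu_0 = (5.2, 4.8) - (2, 6) = (3.2, -1.2).

Step 2 — sample covariance matrix, S[i,j] = (1/(n-1)) · Σ_k (x_{k,i} - mean_i) · (x_{k,j} - mean_j), divisor n-1 = 4:
  S[U,U] = ((3.8)·(3.8) + (0.8)·(0.8) + (3.8)·(3.8) + (-4.2)·(-4.2) + (-4.2)·(-4.2)) / 4 = 64.8/4 = 16.2
  S[U,V] = ((3.8)·(0.2) + (0.8)·(4.2) + (3.8)·(0.2) + (-4.2)·(-3.8) + (-4.2)·(-0.8)) / 4 = 24.2/4 = 6.05
  S[V,V] = ((0.2)·(0.2) + (4.2)·(4.2) + (0.2)·(0.2) + (-3.8)·(-3.8) + (-0.8)·(-0.8)) / 4 = 32.8/4 = 8.2
  S = [[16.2, 6.05],
 [6.05, 8.2]].

Step 3 — invert S. det(S) = 16.2·8.2 - (6.05)² = 96.2375.
  S^{-1} = (1/det) · [[d, -b], [-b, a]] = [[0.0852, -0.0629],
 [-0.0629, 0.1683]].

Step 4 — quadratic form (x̄ - mu_0)^T · S^{-1} · (x̄ - mu_0):
  S^{-1} · (x̄ - mu_0) = (0.3481, -0.4032),
  (x̄ - mu_0)^T · [...] = (3.2)·(0.3481) + (-1.2)·(-0.4032) = 1.5977.

Step 5 — scale by n: T² = 5 · 1.5977 = 7.9886.

T² ≈ 7.9886


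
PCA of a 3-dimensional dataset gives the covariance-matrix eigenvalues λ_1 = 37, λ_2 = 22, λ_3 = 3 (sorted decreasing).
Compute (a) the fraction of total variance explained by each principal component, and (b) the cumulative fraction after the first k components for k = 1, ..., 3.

Step 1 — total variance = trace(Sigma) = Σ λ_i = 37 + 22 + 3 = 62.

Step 2 — fraction explained by component i = λ_i / Σ λ:
  PC1: 37/62 = 0.5968
  PC2: 22/62 = 0.3548
  PC3: 3/62 = 0.0484

Step 3 — cumulative fraction after k components = (λ_1 + ... + λ_k) / Σ λ:
  k = 1: 37/62 = 0.5968
  k = 2: (37 + 22)/62 = 59/62 = 0.9516
  k = 3: (37 + 22 + 3)/62 = 62/62 = 1

Summary (fraction, with percent):

explained: PC1 0.5968 (59.68%), PC2 0.3548 (35.48%), PC3 0.0484 (4.84%);  cumulative: 0.5968, 0.9516, 1


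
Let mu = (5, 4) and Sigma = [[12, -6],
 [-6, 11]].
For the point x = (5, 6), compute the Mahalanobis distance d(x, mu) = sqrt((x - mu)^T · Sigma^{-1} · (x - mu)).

Step 1 — centre the observation: (x - mu) = (0, 2).

Step 2 — invert Sigma. det(Sigma) = 12·11 - (-6)² = 96.
  Sigma^{-1} = (1/det) · [[d, -b], [-b, a]] = [[0.1146, 0.0625],
 [0.0625, 0.125]].

Step 3 — form the quadratic (x - mu)^T · Sigma^{-1} · (x - mu):
  Sigma^{-1} · (x - mu) = (0.125, 0.25).
  (x - mu)^T · [Sigma^{-1} · (x - mu)] = (0)·(0.125) + (2)·(0.25) = 0.5.

Step 4 — take square root: d = √(0.5) ≈ 0.7071.

d(x, mu) = √(0.5) ≈ 0.7071


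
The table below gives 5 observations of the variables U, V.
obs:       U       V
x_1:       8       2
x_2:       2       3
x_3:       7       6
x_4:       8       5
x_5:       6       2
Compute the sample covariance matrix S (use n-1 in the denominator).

Step 1 — column means:
  mean(U) = (8 + 2 + 7 + 8 + 6) / 5 = 31/5 = 6.2
  mean(V) = (2 + 3 + 6 + 5 + 2) / 5 = 18/5 = 3.6

Step 2 — sample covariance S[i,j] = (1/(n-1)) · Σ_k (x_{k,i} - mean_i) · (x_{k,j} - mean_j), with n-1 = 4.
  S[U,U] = ((1.8)·(1.8) + (-4.2)·(-4.2) + (0.8)·(0.8) + (1.8)·(1.8) + (-0.2)·(-0.2)) / 4 = 24.8/4 = 6.2
  S[U,V] = ((1.8)·(-1.6) + (-4.2)·(-0.6) + (0.8)·(2.4) + (1.8)·(1.4) + (-0.2)·(-1.6)) / 4 = 4.4/4 = 1.1
  S[V,V] = ((-1.6)·(-1.6) + (-0.6)·(-0.6) + (2.4)·(2.4) + (1.4)·(1.4) + (-1.6)·(-1.6)) / 4 = 13.2/4 = 3.3

S is symmetric (S[j,i] = S[i,j]). Assembling:

S = [[6.2, 1.1],
 [1.1, 3.3]]


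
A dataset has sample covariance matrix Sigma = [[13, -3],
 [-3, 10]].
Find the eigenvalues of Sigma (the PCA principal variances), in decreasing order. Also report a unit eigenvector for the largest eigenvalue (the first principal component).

Step 1 — characteristic polynomial of 2×2 Sigma:
  det(Sigma - λI) = λ² - trace · λ + det = 0.
  trace = 13 + 10 = 23, det = 13·10 - (-3)² = 121.
Step 2 — discriminant:
  Δ = trace² - 4·det = 529 - 484 = 45.
Step 3 — eigenvalues:
  λ = (trace ± √Δ)/2 = (23 ± 6.7082)/2,
  λ_1 = 14.8541,  λ_2 = 8.1459.

Step 4 — unit eigenvector for λ_1: solve (Sigma - λ_1 I)v = 0. First row:
  (13 - 14.8541)·v_x + (-3)·v_y = 0, i.e. (-1.8541)·v_x + (-3)·v_y = 0,
  so v ∝ (b, λ_1 - a) = (-3, 1.8541); multiply by -1 so the first entry is positive: u = (3, -1.8541).
  ||u|| = √((3)² + (-1.8541)²) = √(12.4377) ≈ 3.5267,
  v_1 = u/||u|| ≈ (0.8507, -0.5257) (||v_1|| = 1).

λ_1 = 14.8541,  λ_2 = 8.1459;  v_1 ≈ (0.8507, -0.5257)


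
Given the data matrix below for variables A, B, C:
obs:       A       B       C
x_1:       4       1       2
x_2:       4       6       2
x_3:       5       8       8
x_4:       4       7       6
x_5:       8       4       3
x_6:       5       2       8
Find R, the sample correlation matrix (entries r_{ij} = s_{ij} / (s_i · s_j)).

Step 1 — column means:
  mean(A) = (4 + 4 + 5 + 4 + 8 + 5) / 6 = 30/6 = 5
  mean(B) = (1 + 6 + 8 + 7 + 4 + 2) / 6 = 28/6 = 4.6667
  mean(C) = (2 + 2 + 8 + 6 + 3 + 8) / 6 = 29/6 = 4.8333

Step 2 — sample variances and covariances s[i,j] = (1/(n-1)) · Σ_k (x_{k,i} - mean_i) · (x_{k,j} - mean_j), with n-1 = 5:
  s[A,A] = ((-1)·(-1) + (-1)·(-1) + (0)·(0) + (-1)·(-1) + (3)·(3) + (0)·(0)) / 5 = 12/5 = 2.4
  s[A,B] = ((-1)·(-3.6667) + (-1)·(1.3333) + (0)·(3.3333) + (-1)·(2.3333) + (3)·(-0.6667) + (0)·(-2.6667)) / 5 = -2/5 = -0.4
  s[A,C] = ((-1)·(-2.8333) + (-1)·(-2.8333) + (0)·(3.1667) + (-1)·(1.1667) + (3)·(-1.8333) + (0)·(3.1667)) / 5 = -1/5 = -0.2
  s[B,B] = ((-3.6667)·(-3.6667) + (1.3333)·(1.3333) + (3.3333)·(3.3333) + (2.3333)·(2.3333) + (-0.6667)·(-0.6667) + (-2.6667)·(-2.6667)) / 5 = 39.3333/5 = 7.8667
  s[B,C] = ((-3.6667)·(-2.8333) + (1.3333)·(-2.8333) + (3.3333)·(3.1667) + (2.3333)·(1.1667) + (-0.6667)·(-1.8333) + (-2.6667)·(3.1667)) / 5 = 12.6667/5 = 2.5333
  s[C,C] = ((-2.8333)·(-2.8333) + (-2.8333)·(-2.8333) + (3.1667)·(3.1667) + (1.1667)·(1.1667) + (-1.8333)·(-1.8333) + (3.1667)·(3.1667)) / 5 = 40.8333/5 = 8.1667
  Sample standard deviations s_i = √(s[i,i]):
  s(A) = √(2.4) = 1.5492
  s(B) = √(7.8667) = 2.8048
  s(C) = √(8.1667) = 2.8577

Step 3 — r_{ij} = s_{ij} / (s_i · s_j):
  r[A,A] = 1 (diagonal).
  r[A,B] = -0.4 / (1.5492 · 2.8048) = -0.4 / 4.3451 = -0.0921
  r[A,C] = -0.2 / (1.5492 · 2.8577) = -0.2 / 4.4272 = -0.0452
  r[B,B] = 1 (diagonal).
  r[B,C] = 2.5333 / (2.8048 · 2.8577) = 2.5333 / 8.0153 = 0.3161
  r[C,C] = 1 (diagonal).

R is symmetric with unit diagonal. Assembling:

R = [[1, -0.0921, -0.0452],
 [-0.0921, 1, 0.3161],
 [-0.0452, 0.3161, 1]]


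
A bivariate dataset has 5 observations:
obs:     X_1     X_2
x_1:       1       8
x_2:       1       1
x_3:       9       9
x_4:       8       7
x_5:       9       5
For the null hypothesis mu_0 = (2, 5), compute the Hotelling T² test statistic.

Step 1 — sample mean vector:
  mean(X_1) = (1 + 1 + 9 + 8 + 9) / 5 = 28/5 = 5.6
  mean(X_2) = (8 + 1 + 9 + 7 + 5) / 5 = 30/5 = 6
  x̄ = (5.6, 6),  deviation x̄ - mu_0 = (5.6, 6) - (2, 5) = (3.6, 1).

Step 2 — sample covariance matrix, S[i,j] = (1/(n-1)) · Σ_k (x_{k,i} - mean_i) · (x_{k,j} - mean_j), divisor n-1 = 4:
  S[X_1,X_1] = ((-4.6)·(-4.6) + (-4.6)·(-4.6) + (3.4)·(3.4) + (2.4)·(2.4) + (3.4)·(3.4)) / 4 = 71.2/4 = 17.8
  S[X_1,X_2] = ((-4.6)·(2) + (-4.6)·(-5) + (3.4)·(3) + (2.4)·(1) + (3.4)·(-1)) / 4 = 23/4 = 5.75
  S[X_2,X_2] = ((2)·(2) + (-5)·(-5) + (3)·(3) + (1)·(1) + (-1)·(-1)) / 4 = 40/4 = 10
  S = [[17.8, 5.75],
 [5.75, 10]].

Step 3 — invert S. det(S) = 17.8·10 - (5.75)² = 144.9375.
  S^{-1} = (1/det) · [[d, -b], [-b, a]] = [[0.069, -0.0397],
 [-0.0397, 0.1228]].

Step 4 — quadratic form (x̄ - mu_0)^T · S^{-1} · (x̄ - mu_0):
  S^{-1} · (x̄ - mu_0) = (0.2087, -0.02),
  (x̄ - mu_0)^T · [...] = (3.6)·(0.2087) + (1)·(-0.02) = 0.7313.

Step 5 — scale by n: T² = 5 · 0.7313 = 3.6567.

T² ≈ 3.6567


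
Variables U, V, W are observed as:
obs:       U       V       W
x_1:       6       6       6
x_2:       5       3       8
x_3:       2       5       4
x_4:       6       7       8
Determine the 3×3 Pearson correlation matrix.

Step 1 — column means:
  mean(U) = (6 + 5 + 2 + 6) / 4 = 19/4 = 4.75
  mean(V) = (6 + 3 + 5 + 7) / 4 = 21/4 = 5.25
  mean(W) = (6 + 8 + 4 + 8) / 4 = 26/4 = 6.5

Step 2 — sample variances and covariances s[i,j] = (1/(n-1)) · Σ_k (x_{k,i} - mean_i) · (x_{k,j} - mean_j), with n-1 = 3:
  s[U,U] = ((1.25)·(1.25) + (0.25)·(0.25) + (-2.75)·(-2.75) + (1.25)·(1.25)) / 3 = 10.75/3 = 3.5833
  s[U,V] = ((1.25)·(0.75) + (0.25)·(-2.25) + (-2.75)·(-0.25) + (1.25)·(1.75)) / 3 = 3.25/3 = 1.0833
  s[U,W] = ((1.25)·(-0.5) + (0.25)·(1.5) + (-2.75)·(-2.5) + (1.25)·(1.5)) / 3 = 8.5/3 = 2.8333
  s[V,V] = ((0.75)·(0.75) + (-2.25)·(-2.25) + (-0.25)·(-0.25) + (1.75)·(1.75)) / 3 = 8.75/3 = 2.9167
  s[V,W] = ((0.75)·(-0.5) + (-2.25)·(1.5) + (-0.25)·(-2.5) + (1.75)·(1.5)) / 3 = -0.5/3 = -0.1667
  s[W,W] = ((-0.5)·(-0.5) + (1.5)·(1.5) + (-2.5)·(-2.5) + (1.5)·(1.5)) / 3 = 11/3 = 3.6667
  Sample standard deviations s_i = √(s[i,i]):
  s(U) = √(3.5833) = 1.893
  s(V) = √(2.9167) = 1.7078
  s(W) = √(3.6667) = 1.9149

Step 3 — r_{ij} = s_{ij} / (s_i · s_j):
  r[U,U] = 1 (diagonal).
  r[U,V] = 1.0833 / (1.893 · 1.7078) = 1.0833 / 3.2329 = 0.3351
  r[U,W] = 2.8333 / (1.893 · 1.9149) = 2.8333 / 3.6248 = 0.7817
  r[V,V] = 1 (diagonal).
  r[V,W] = -0.1667 / (1.7078 · 1.9149) = -0.1667 / 3.2702 = -0.051
  r[W,W] = 1 (diagonal).

R is symmetric with unit diagonal. Assembling:

R = [[1, 0.3351, 0.7817],
 [0.3351, 1, -0.051],
 [0.7817, -0.051, 1]]


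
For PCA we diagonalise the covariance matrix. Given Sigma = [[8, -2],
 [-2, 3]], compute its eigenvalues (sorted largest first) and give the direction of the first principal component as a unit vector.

Step 1 — characteristic polynomial of 2×2 Sigma:
  det(Sigma - λI) = λ² - trace · λ + det = 0.
  trace = 8 + 3 = 11, det = 8·3 - (-2)² = 20.
Step 2 — discriminant:
  Δ = trace² - 4·det = 121 - 80 = 41.
Step 3 — eigenvalues:
  λ = (trace ± √Δ)/2 = (11 ± 6.4031)/2,
  λ_1 = 8.7016,  λ_2 = 2.2984.

Step 4 — unit eigenvector for λ_1: solve (Sigma - λ_1 I)v = 0. First row:
  (8 - 8.7016)·v_x + (-2)·v_y = 0, i.e. (-0.7016)·v_x + (-2)·v_y = 0,
  so v ∝ (b, λ_1 - a) = (-2, 0.7016); multiply by -1 so the first entry is positive: u = (2, -0.7016).
  ||u|| = √((2)² + (-0.7016)²) = √(4.4922) ≈ 2.1195,
  v_1 = u/||u|| ≈ (0.9436, -0.331) (||v_1|| = 1).

λ_1 = 8.7016,  λ_2 = 2.2984;  v_1 ≈ (0.9436, -0.331)


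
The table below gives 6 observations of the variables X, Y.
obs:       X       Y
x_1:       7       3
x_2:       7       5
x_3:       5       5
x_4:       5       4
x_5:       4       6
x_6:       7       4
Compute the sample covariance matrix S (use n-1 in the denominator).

Step 1 — column means:
  mean(X) = (7 + 7 + 5 + 5 + 4 + 7) / 6 = 35/6 = 5.8333
  mean(Y) = (3 + 5 + 5 + 4 + 6 + 4) / 6 = 27/6 = 4.5

Step 2 — sample covariance S[i,j] = (1/(n-1)) · Σ_k (x_{k,i} - mean_i) · (x_{k,j} - mean_j), with n-1 = 5.
  S[X,X] = ((1.1667)·(1.1667) + (1.1667)·(1.1667) + (-0.8333)·(-0.8333) + (-0.8333)·(-0.8333) + (-1.8333)·(-1.8333) + (1.1667)·(1.1667)) / 5 = 8.8333/5 = 1.7667
  S[X,Y] = ((1.1667)·(-1.5) + (1.1667)·(0.5) + (-0.8333)·(0.5) + (-0.8333)·(-0.5) + (-1.8333)·(1.5) + (1.1667)·(-0.5)) / 5 = -4.5/5 = -0.9
  S[Y,Y] = ((-1.5)·(-1.5) + (0.5)·(0.5) + (0.5)·(0.5) + (-0.5)·(-0.5) + (1.5)·(1.5) + (-0.5)·(-0.5)) / 5 = 5.5/5 = 1.1

S is symmetric (S[j,i] = S[i,j]). Assembling:

S = [[1.7667, -0.9],
 [-0.9, 1.1]]


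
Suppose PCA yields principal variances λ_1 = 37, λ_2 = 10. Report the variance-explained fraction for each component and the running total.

Step 1 — total variance = trace(Sigma) = Σ λ_i = 37 + 10 = 47.

Step 2 — fraction explained by component i = λ_i / Σ λ:
  PC1: 37/47 = 0.7872
  PC2: 10/47 = 0.2128

Step 3 — cumulative fraction after k components = (λ_1 + ... + λ_k) / Σ λ:
  k = 1: 37/47 = 0.7872
  k = 2: (37 + 10)/47 = 47/47 = 1

Summary (fraction, with percent):

explained: PC1 0.7872 (78.72%), PC2 0.2128 (21.28%);  cumulative: 0.7872, 1


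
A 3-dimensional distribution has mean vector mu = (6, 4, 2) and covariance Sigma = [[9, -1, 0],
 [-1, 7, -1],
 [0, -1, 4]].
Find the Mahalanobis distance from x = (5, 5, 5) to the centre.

Step 1 — centre the observation: (x - mu) = (-1, 1, 3).

Step 2 — invert Sigma (cofactor / det for 3×3, or solve directly):
  Sigma^{-1} = [[0.113, 0.0167, 0.0042],
 [0.0167, 0.1506, 0.0377],
 [0.0042, 0.0377, 0.2594]].

Step 3 — form the quadratic (x - mu)^T · Sigma^{-1} · (x - mu):
  Sigma^{-1} · (x - mu) = (-0.0837, 0.2469, 0.8117).
  (x - mu)^T · [Sigma^{-1} · (x - mu)] = (-1)·(-0.0837) + (1)·(0.2469) + (3)·(0.8117) = 2.7657.

Step 4 — take square root: d = √(2.7657) ≈ 1.663.

d(x, mu) = √(2.7657) ≈ 1.663


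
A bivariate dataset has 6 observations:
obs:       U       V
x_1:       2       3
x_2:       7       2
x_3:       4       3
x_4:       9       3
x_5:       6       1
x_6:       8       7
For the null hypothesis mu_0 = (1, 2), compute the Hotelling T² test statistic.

Step 1 — sample mean vector:
  mean(U) = (2 + 7 + 4 + 9 + 6 + 8) / 6 = 36/6 = 6
  mean(V) = (3 + 2 + 3 + 3 + 1 + 7) / 6 = 19/6 = 3.1667
  x̄ = (6, 3.1667),  deviation x̄ - mu_0 = (6, 3.1667) - (1, 2) = (5, 1.1667).

Step 2 — sample covariance matrix, S[i,j] = (1/(n-1)) · Σ_k (x_{k,i} - mean_i) · (x_{k,j} - mean_j), divisor n-1 = 5:
  S[U,U] = ((-4)·(-4) + (1)·(1) + (-2)·(-2) + (3)·(3) + (0)·(0) + (2)·(2)) / 5 = 34/5 = 6.8
  S[U,V] = ((-4)·(-0.1667) + (1)·(-1.1667) + (-2)·(-0.1667) + (3)·(-0.1667) + (0)·(-2.1667) + (2)·(3.8333)) / 5 = 7/5 = 1.4
  S[V,V] = ((-0.1667)·(-0.1667) + (-1.1667)·(-1.1667) + (-0.1667)·(-0.1667) + (-0.1667)·(-0.1667) + (-2.1667)·(-2.1667) + (3.8333)·(3.8333)) / 5 = 20.8333/5 = 4.1667
  S = [[6.8, 1.4],
 [1.4, 4.1667]].

Step 3 — invert S. det(S) = 6.8·4.1667 - (1.4)² = 26.3733.
  S^{-1} = (1/det) · [[d, -b], [-b, a]] = [[0.158, -0.0531],
 [-0.0531, 0.2578]].

Step 4 — quadratic form (x̄ - mu_0)^T · S^{-1} · (x̄ - mu_0):
  S^{-1} · (x̄ - mu_0) = (0.728, 0.0354),
  (x̄ - mu_0)^T · [...] = (5)·(0.728) + (1.1667)·(0.0354) = 3.6813.

Step 5 — scale by n: T² = 6 · 3.6813 = 22.088.

T² ≈ 22.088


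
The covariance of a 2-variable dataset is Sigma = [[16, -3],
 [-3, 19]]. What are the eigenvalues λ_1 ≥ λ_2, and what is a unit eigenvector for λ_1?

Step 1 — characteristic polynomial of 2×2 Sigma:
  det(Sigma - λI) = λ² - trace · λ + det = 0.
  trace = 16 + 19 = 35, det = 16·19 - (-3)² = 295.
Step 2 — discriminant:
  Δ = trace² - 4·det = 1225 - 1180 = 45.
Step 3 — eigenvalues:
  λ = (trace ± √Δ)/2 = (35 ± 6.7082)/2,
  λ_1 = 20.8541,  λ_2 = 14.1459.

Step 4 — unit eigenvector for λ_1: solve (Sigma - λ_1 I)v = 0. First row:
  (16 - 20.8541)·v_x + (-3)·v_y = 0, i.e. (-4.8541)·v_x + (-3)·v_y = 0,
  so v ∝ (b, λ_1 - a) = (-3, 4.8541); multiply by -1 so the first entry is positive: u = (3, -4.8541).
  ||u|| = √((3)² + (-4.8541)²) = √(32.5623) ≈ 5.7063,
  v_1 = u/||u|| ≈ (0.5257, -0.8507) (||v_1|| = 1).

λ_1 = 20.8541,  λ_2 = 14.1459;  v_1 ≈ (0.5257, -0.8507)


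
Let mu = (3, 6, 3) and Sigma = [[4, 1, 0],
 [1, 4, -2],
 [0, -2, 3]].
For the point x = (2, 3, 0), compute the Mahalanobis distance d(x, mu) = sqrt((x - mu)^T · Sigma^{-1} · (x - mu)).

Step 1 — centre the observation: (x - mu) = (-1, -3, -3).

Step 2 — invert Sigma (cofactor / det for 3×3, or solve directly):
  Sigma^{-1} = [[0.2759, -0.1034, -0.069],
 [-0.1034, 0.4138, 0.2759],
 [-0.069, 0.2759, 0.5172]].

Step 3 — form the quadratic (x - mu)^T · Sigma^{-1} · (x - mu):
  Sigma^{-1} · (x - mu) = (0.2414, -1.9655, -2.3103).
  (x - mu)^T · [Sigma^{-1} · (x - mu)] = (-1)·(0.2414) + (-3)·(-1.9655) + (-3)·(-2.3103) = 12.5862.

Step 4 — take square root: d = √(12.5862) ≈ 3.5477.

d(x, mu) = √(12.5862) ≈ 3.5477


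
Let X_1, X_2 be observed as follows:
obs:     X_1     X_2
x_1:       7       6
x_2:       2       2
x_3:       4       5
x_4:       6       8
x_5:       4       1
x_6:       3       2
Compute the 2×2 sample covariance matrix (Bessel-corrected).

Step 1 — column means:
  mean(X_1) = (7 + 2 + 4 + 6 + 4 + 3) / 6 = 26/6 = 4.3333
  mean(X_2) = (6 + 2 + 5 + 8 + 1 + 2) / 6 = 24/6 = 4

Step 2 — sample covariance S[i,j] = (1/(n-1)) · Σ_k (x_{k,i} - mean_i) · (x_{k,j} - mean_j), with n-1 = 5.
  S[X_1,X_1] = ((2.6667)·(2.6667) + (-2.3333)·(-2.3333) + (-0.3333)·(-0.3333) + (1.6667)·(1.6667) + (-0.3333)·(-0.3333) + (-1.3333)·(-1.3333)) / 5 = 17.3333/5 = 3.4667
  S[X_1,X_2] = ((2.6667)·(2) + (-2.3333)·(-2) + (-0.3333)·(1) + (1.6667)·(4) + (-0.3333)·(-3) + (-1.3333)·(-2)) / 5 = 20/5 = 4
  S[X_2,X_2] = ((2)·(2) + (-2)·(-2) + (1)·(1) + (4)·(4) + (-3)·(-3) + (-2)·(-2)) / 5 = 38/5 = 7.6

S is symmetric (S[j,i] = S[i,j]). Assembling:

S = [[3.4667, 4],
 [4, 7.6]]


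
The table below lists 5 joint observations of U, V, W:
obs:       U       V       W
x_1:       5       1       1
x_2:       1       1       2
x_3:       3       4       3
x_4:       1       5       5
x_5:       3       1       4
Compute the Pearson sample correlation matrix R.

Step 1 — column means:
  mean(U) = (5 + 1 + 3 + 1 + 3) / 5 = 13/5 = 2.6
  mean(V) = (1 + 1 + 4 + 5 + 1) / 5 = 12/5 = 2.4
  mean(W) = (1 + 2 + 3 + 5 + 4) / 5 = 15/5 = 3

Step 2 — sample variances and covariances s[i,j] = (1/(n-1)) · Σ_k (x_{k,i} - mean_i) · (x_{k,j} - mean_j), with n-1 = 4:
  s[U,U] = ((2.4)·(2.4) + (-1.6)·(-1.6) + (0.4)·(0.4) + (-1.6)·(-1.6) + (0.4)·(0.4)) / 4 = 11.2/4 = 2.8
  s[U,V] = ((2.4)·(-1.4) + (-1.6)·(-1.4) + (0.4)·(1.6) + (-1.6)·(2.6) + (0.4)·(-1.4)) / 4 = -5.2/4 = -1.3
  s[U,W] = ((2.4)·(-2) + (-1.6)·(-1) + (0.4)·(0) + (-1.6)·(2) + (0.4)·(1)) / 4 = -6/4 = -1.5
  s[V,V] = ((-1.4)·(-1.4) + (-1.4)·(-1.4) + (1.6)·(1.6) + (2.6)·(2.6) + (-1.4)·(-1.4)) / 4 = 15.2/4 = 3.8
  s[V,W] = ((-1.4)·(-2) + (-1.4)·(-1) + (1.6)·(0) + (2.6)·(2) + (-1.4)·(1)) / 4 = 8/4 = 2
  s[W,W] = ((-2)·(-2) + (-1)·(-1) + (0)·(0) + (2)·(2) + (1)·(1)) / 4 = 10/4 = 2.5
  Sample standard deviations s_i = √(s[i,i]):
  s(U) = √(2.8) = 1.6733
  s(V) = √(3.8) = 1.9494
  s(W) = √(2.5) = 1.5811

Step 3 — r_{ij} = s_{ij} / (s_i · s_j):
  r[U,U] = 1 (diagonal).
  r[U,V] = -1.3 / (1.6733 · 1.9494) = -1.3 / 3.2619 = -0.3985
  r[U,W] = -1.5 / (1.6733 · 1.5811) = -1.5 / 2.6458 = -0.5669
  r[V,V] = 1 (diagonal).
  r[V,W] = 2 / (1.9494 · 1.5811) = 2 / 3.0822 = 0.6489
  r[W,W] = 1 (diagonal).

R is symmetric with unit diagonal. Assembling:

R = [[1, -0.3985, -0.5669],
 [-0.3985, 1, 0.6489],
 [-0.5669, 0.6489, 1]]


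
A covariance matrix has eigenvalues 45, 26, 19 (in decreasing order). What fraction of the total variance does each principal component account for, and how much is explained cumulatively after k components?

Step 1 — total variance = trace(Sigma) = Σ λ_i = 45 + 26 + 19 = 90.

Step 2 — fraction explained by component i = λ_i / Σ λ:
  PC1: 45/90 = 0.5
  PC2: 26/90 = 0.2889
  PC3: 19/90 = 0.2111

Step 3 — cumulative fraction after k components = (λ_1 + ... + λ_k) / Σ λ:
  k = 1: 45/90 = 0.5
  k = 2: (45 + 26)/90 = 71/90 = 0.7889
  k = 3: (45 + 26 + 19)/90 = 90/90 = 1

Summary (fraction, with percent):

explained: PC1 0.5 (50%), PC2 0.2889 (28.89%), PC3 0.2111 (21.11%);  cumulative: 0.5, 0.7889, 1


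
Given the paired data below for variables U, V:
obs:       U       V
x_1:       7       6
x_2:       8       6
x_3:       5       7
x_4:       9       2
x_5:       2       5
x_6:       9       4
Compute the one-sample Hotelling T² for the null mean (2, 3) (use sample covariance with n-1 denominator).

Step 1 — sample mean vector:
  mean(U) = (7 + 8 + 5 + 9 + 2 + 9) / 6 = 40/6 = 6.6667
  mean(V) = (6 + 6 + 7 + 2 + 5 + 4) / 6 = 30/6 = 5
  x̄ = (6.6667, 5),  deviation x̄ - mu_0 = (6.6667, 5) - (2, 3) = (4.6667, 2).

Step 2 — sample covariance matrix, S[i,j] = (1/(n-1)) · Σ_k (x_{k,i} - mean_i) · (x_{k,j} - mean_j), divisor n-1 = 5:
  S[U,U] = ((0.3333)·(0.3333) + (1.3333)·(1.3333) + (-1.6667)·(-1.6667) + (2.3333)·(2.3333) + (-4.6667)·(-4.6667) + (2.3333)·(2.3333)) / 5 = 37.3333/5 = 7.4667
  S[U,V] = ((0.3333)·(1) + (1.3333)·(1) + (-1.6667)·(2) + (2.3333)·(-3) + (-4.6667)·(0) + (2.3333)·(-1)) / 5 = -11/5 = -2.2
  S[V,V] = ((1)·(1) + (1)·(1) + (2)·(2) + (-3)·(-3) + (0)·(0) + (-1)·(-1)) / 5 = 16/5 = 3.2
  S = [[7.4667, -2.2],
 [-2.2, 3.2]].

Step 3 — invert S. det(S) = 7.4667·3.2 - (-2.2)² = 19.0533.
  S^{-1} = (1/det) · [[d, -b], [-b, a]] = [[0.1679, 0.1155],
 [0.1155, 0.3919]].

Step 4 — quadratic form (x̄ - mu_0)^T · S^{-1} · (x̄ - mu_0):
  S^{-1} · (x̄ - mu_0) = (1.0147, 1.3226),
  (x̄ - mu_0)^T · [...] = (4.6667)·(1.0147) + (2)·(1.3226) = 7.3805.

Step 5 — scale by n: T² = 6 · 7.3805 = 44.2827.

T² ≈ 44.2827


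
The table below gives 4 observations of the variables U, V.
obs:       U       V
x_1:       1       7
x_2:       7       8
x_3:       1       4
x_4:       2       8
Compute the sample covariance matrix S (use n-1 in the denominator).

Step 1 — column means:
  mean(U) = (1 + 7 + 1 + 2) / 4 = 11/4 = 2.75
  mean(V) = (7 + 8 + 4 + 8) / 4 = 27/4 = 6.75

Step 2 — sample covariance S[i,j] = (1/(n-1)) · Σ_k (x_{k,i} - mean_i) · (x_{k,j} - mean_j), with n-1 = 3.
  S[U,U] = ((-1.75)·(-1.75) + (4.25)·(4.25) + (-1.75)·(-1.75) + (-0.75)·(-0.75)) / 3 = 24.75/3 = 8.25
  S[U,V] = ((-1.75)·(0.25) + (4.25)·(1.25) + (-1.75)·(-2.75) + (-0.75)·(1.25)) / 3 = 8.75/3 = 2.9167
  S[V,V] = ((0.25)·(0.25) + (1.25)·(1.25) + (-2.75)·(-2.75) + (1.25)·(1.25)) / 3 = 10.75/3 = 3.5833

S is symmetric (S[j,i] = S[i,j]). Assembling:

S = [[8.25, 2.9167],
 [2.9167, 3.5833]]


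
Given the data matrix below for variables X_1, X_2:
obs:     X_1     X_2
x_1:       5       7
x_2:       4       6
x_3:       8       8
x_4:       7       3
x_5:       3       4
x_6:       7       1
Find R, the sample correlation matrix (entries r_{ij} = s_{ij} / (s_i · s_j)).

Step 1 — column means:
  mean(X_1) = (5 + 4 + 8 + 7 + 3 + 7) / 6 = 34/6 = 5.6667
  mean(X_2) = (7 + 6 + 8 + 3 + 4 + 1) / 6 = 29/6 = 4.8333

Step 2 — sample variances and covariances s[i,j] = (1/(n-1)) · Σ_k (x_{k,i} - mean_i) · (x_{k,j} - mean_j), with n-1 = 5:
  s[X_1,X_1] = ((-0.6667)·(-0.6667) + (-1.6667)·(-1.6667) + (2.3333)·(2.3333) + (1.3333)·(1.3333) + (-2.6667)·(-2.6667) + (1.3333)·(1.3333)) / 5 = 19.3333/5 = 3.8667
  s[X_1,X_2] = ((-0.6667)·(2.1667) + (-1.6667)·(1.1667) + (2.3333)·(3.1667) + (1.3333)·(-1.8333) + (-2.6667)·(-0.8333) + (1.3333)·(-3.8333)) / 5 = -1.3333/5 = -0.2667
  s[X_2,X_2] = ((2.1667)·(2.1667) + (1.1667)·(1.1667) + (3.1667)·(3.1667) + (-1.8333)·(-1.8333) + (-0.8333)·(-0.8333) + (-3.8333)·(-3.8333)) / 5 = 34.8333/5 = 6.9667
  Sample standard deviations s_i = √(s[i,i]):
  s(X_1) = √(3.8667) = 1.9664
  s(X_2) = √(6.9667) = 2.6394

Step 3 — r_{ij} = s_{ij} / (s_i · s_j):
  r[X_1,X_1] = 1 (diagonal).
  r[X_1,X_2] = -0.2667 / (1.9664 · 2.6394) = -0.2667 / 5.1902 = -0.0514
  r[X_2,X_2] = 1 (diagonal).

R is symmetric with unit diagonal. Assembling:

R = [[1, -0.0514],
 [-0.0514, 1]]


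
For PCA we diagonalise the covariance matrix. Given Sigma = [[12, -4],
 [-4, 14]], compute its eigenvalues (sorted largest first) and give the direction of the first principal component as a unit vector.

Step 1 — characteristic polynomial of 2×2 Sigma:
  det(Sigma - λI) = λ² - trace · λ + det = 0.
  trace = 12 + 14 = 26, det = 12·14 - (-4)² = 152.
Step 2 — discriminant:
  Δ = trace² - 4·det = 676 - 608 = 68.
Step 3 — eigenvalues:
  λ = (trace ± √Δ)/2 = (26 ± 8.2462)/2,
  λ_1 = 17.1231,  λ_2 = 8.8769.

Step 4 — unit eigenvector for λ_1: solve (Sigma - λ_1 I)v = 0. First row:
  (12 - 17.1231)·v_x + (-4)·v_y = 0, i.e. (-5.1231)·v_x + (-4)·v_y = 0,
  so v ∝ (b, λ_1 - a) = (-4, 5.1231); multiply by -1 so the first entry is positive: u = (4, -5.1231).
  ||u|| = √((4)² + (-5.1231)²) = √(42.2462) ≈ 6.4997,
  v_1 = u/||u|| ≈ (0.6154, -0.7882) (||v_1|| = 1).

λ_1 = 17.1231,  λ_2 = 8.8769;  v_1 ≈ (0.6154, -0.7882)


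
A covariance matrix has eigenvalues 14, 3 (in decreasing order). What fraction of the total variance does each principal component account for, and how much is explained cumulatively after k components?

Step 1 — total variance = trace(Sigma) = Σ λ_i = 14 + 3 = 17.

Step 2 — fraction explained by component i = λ_i / Σ λ:
  PC1: 14/17 = 0.8235
  PC2: 3/17 = 0.1765

Step 3 — cumulative fraction after k components = (λ_1 + ... + λ_k) / Σ λ:
  k = 1: 14/17 = 0.8235
  k = 2: (14 + 3)/17 = 17/17 = 1

Summary (fraction, with percent):

explained: PC1 0.8235 (82.35%), PC2 0.1765 (17.65%);  cumulative: 0.8235, 1


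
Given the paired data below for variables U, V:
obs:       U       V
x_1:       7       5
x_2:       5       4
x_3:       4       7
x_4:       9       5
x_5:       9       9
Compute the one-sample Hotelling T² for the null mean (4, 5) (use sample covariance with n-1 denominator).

Step 1 — sample mean vector:
  mean(U) = (7 + 5 + 4 + 9 + 9) / 5 = 34/5 = 6.8
  mean(V) = (5 + 4 + 7 + 5 + 9) / 5 = 30/5 = 6
  x̄ = (6.8, 6),  deviation x̄ - mu_0 = (6.8, 6) - (4, 5) = (2.8, 1).

Step 2 — sample covariance matrix, S[i,j] = (1/(n-1)) · Σ_k (x_{k,i} - mean_i) · (x_{k,j} - mean_j), divisor n-1 = 4:
  S[U,U] = ((0.2)·(0.2) + (-1.8)·(-1.8) + (-2.8)·(-2.8) + (2.2)·(2.2) + (2.2)·(2.2)) / 4 = 20.8/4 = 5.2
  S[U,V] = ((0.2)·(-1) + (-1.8)·(-2) + (-2.8)·(1) + (2.2)·(-1) + (2.2)·(3)) / 4 = 5/4 = 1.25
  S[V,V] = ((-1)·(-1) + (-2)·(-2) + (1)·(1) + (-1)·(-1) + (3)·(3)) / 4 = 16/4 = 4
  S = [[5.2, 1.25],
 [1.25, 4]].

Step 3 — invert S. det(S) = 5.2·4 - (1.25)² = 19.2375.
  S^{-1} = (1/det) · [[d, -b], [-b, a]] = [[0.2079, -0.065],
 [-0.065, 0.2703]].

Step 4 — quadratic form (x̄ - mu_0)^T · S^{-1} · (x̄ - mu_0):
  S^{-1} · (x̄ - mu_0) = (0.5172, 0.0884),
  (x̄ - mu_0)^T · [...] = (2.8)·(0.5172) + (1)·(0.0884) = 1.5366.

Step 5 — scale by n: T² = 5 · 1.5366 = 7.6829.

T² ≈ 7.6829


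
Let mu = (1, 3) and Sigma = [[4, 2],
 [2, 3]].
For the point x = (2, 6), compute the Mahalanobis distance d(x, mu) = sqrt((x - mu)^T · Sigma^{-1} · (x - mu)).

Step 1 — centre the observation: (x - mu) = (1, 3).

Step 2 — invert Sigma. det(Sigma) = 4·3 - (2)² = 8.
  Sigma^{-1} = (1/det) · [[d, -b], [-b, a]] = [[0.375, -0.25],
 [-0.25, 0.5]].

Step 3 — form the quadratic (x - mu)^T · Sigma^{-1} · (x - mu):
  Sigma^{-1} · (x - mu) = (-0.375, 1.25).
  (x - mu)^T · [Sigma^{-1} · (x - mu)] = (1)·(-0.375) + (3)·(1.25) = 3.375.

Step 4 — take square root: d = √(3.375) ≈ 1.8371.

d(x, mu) = √(3.375) ≈ 1.8371


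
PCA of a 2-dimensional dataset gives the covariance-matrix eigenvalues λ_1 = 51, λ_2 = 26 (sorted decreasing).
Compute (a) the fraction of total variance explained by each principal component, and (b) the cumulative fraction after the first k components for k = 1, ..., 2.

Step 1 — total variance = trace(Sigma) = Σ λ_i = 51 + 26 = 77.

Step 2 — fraction explained by component i = λ_i / Σ λ:
  PC1: 51/77 = 0.6623
  PC2: 26/77 = 0.3377

Step 3 — cumulative fraction after k components = (λ_1 + ... + λ_k) / Σ λ:
  k = 1: 51/77 = 0.6623
  k = 2: (51 + 26)/77 = 77/77 = 1

Summary (fraction, with percent):

explained: PC1 0.6623 (66.23%), PC2 0.3377 (33.77%);  cumulative: 0.6623, 1


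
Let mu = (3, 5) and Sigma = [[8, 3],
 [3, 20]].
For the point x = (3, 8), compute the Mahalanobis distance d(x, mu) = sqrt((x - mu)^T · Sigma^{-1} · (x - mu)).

Step 1 — centre the observation: (x - mu) = (0, 3).

Step 2 — invert Sigma. det(Sigma) = 8·20 - (3)² = 151.
  Sigma^{-1} = (1/det) · [[d, -b], [-b, a]] = [[0.1325, -0.0199],
 [-0.0199, 0.053]].

Step 3 — form the quadratic (x - mu)^T · Sigma^{-1} · (x - mu):
  Sigma^{-1} · (x - mu) = (-0.0596, 0.1589).
  (x - mu)^T · [Sigma^{-1} · (x - mu)] = (0)·(-0.0596) + (3)·(0.1589) = 0.4768.

Step 4 — take square root: d = √(0.4768) ≈ 0.6905.

d(x, mu) = √(0.4768) ≈ 0.6905
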